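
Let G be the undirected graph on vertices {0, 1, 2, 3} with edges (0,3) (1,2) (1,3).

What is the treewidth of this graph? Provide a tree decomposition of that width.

The largest bag has 2 vertices, giving width 1; this decomposition certifies tw(G) ≤ 1. G has an edge, so its treewidth is at least 1. Combining the bounds, tw(G) = 1.

Treewidth 1.
Bags: B1 = {1, 2}  B2 = {1, 3}  B3 = {0, 3}
Tree: B1–B2, B2–B3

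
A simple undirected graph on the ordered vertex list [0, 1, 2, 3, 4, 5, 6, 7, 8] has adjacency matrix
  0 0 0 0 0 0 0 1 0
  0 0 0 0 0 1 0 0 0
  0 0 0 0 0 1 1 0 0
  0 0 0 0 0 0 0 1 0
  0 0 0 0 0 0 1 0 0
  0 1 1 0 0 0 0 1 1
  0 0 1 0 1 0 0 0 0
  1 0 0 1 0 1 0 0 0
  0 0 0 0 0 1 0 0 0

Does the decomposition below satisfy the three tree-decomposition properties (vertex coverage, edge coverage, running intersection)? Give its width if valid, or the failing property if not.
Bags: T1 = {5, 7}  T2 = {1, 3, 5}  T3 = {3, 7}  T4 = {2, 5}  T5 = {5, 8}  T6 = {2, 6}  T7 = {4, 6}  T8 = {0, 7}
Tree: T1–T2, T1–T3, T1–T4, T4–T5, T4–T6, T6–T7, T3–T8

A tree decomposition must satisfy three properties: every vertex lies in some bag; for every edge, both endpoints lie together in some bag; and for every vertex, the bags containing it form a connected subtree. Here bags containing vertex 3 are not connected in the tree, so the decomposition is invalid.

No — bags containing vertex 3 are not connected in the tree.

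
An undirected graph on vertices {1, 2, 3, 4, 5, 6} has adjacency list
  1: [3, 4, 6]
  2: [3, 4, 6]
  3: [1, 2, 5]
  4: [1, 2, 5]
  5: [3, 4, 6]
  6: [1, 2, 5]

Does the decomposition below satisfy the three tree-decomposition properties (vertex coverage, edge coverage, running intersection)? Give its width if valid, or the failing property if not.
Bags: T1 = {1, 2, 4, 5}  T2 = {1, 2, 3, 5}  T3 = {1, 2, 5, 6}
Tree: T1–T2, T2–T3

Yes; width 3.

Checking the three conditions: (i) the bags cover all of {1, 2, 3, 4, 5, 6}; (ii) for each edge, some bag contains both endpoints; (iii) the bags containing any fixed vertex form a subtree. All hold, so the decomposition is valid with width 4 − 1 = 3.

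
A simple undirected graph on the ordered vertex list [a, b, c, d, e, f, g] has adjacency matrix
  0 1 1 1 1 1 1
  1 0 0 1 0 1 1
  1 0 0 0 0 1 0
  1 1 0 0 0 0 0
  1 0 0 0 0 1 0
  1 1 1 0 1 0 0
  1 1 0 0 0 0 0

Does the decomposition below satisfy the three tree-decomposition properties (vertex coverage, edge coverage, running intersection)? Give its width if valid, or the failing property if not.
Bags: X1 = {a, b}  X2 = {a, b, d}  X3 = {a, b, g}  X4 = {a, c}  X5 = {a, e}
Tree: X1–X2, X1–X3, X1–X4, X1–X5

No — vertex f appears in no bag.

A tree decomposition must satisfy three properties: every vertex lies in some bag; for every edge, both endpoints lie together in some bag; and for every vertex, the bags containing it form a connected subtree. Here vertex f appears in no bag, so the decomposition is invalid.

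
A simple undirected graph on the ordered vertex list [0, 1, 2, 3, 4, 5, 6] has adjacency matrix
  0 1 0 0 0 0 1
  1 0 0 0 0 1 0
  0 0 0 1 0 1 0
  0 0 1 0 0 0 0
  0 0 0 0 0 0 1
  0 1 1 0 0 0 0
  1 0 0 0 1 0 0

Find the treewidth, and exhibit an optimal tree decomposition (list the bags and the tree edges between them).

Treewidth 1.
One optimal decomposition is:
Bags: B1 = {2, 3}  B2 = {2, 5}  B3 = {1, 5}  B4 = {0, 1}  B5 = {0, 6}  B6 = {4, 6}
Tree: B1–B2, B2–B3, B3–B4, B4–B5, B5–B6

Every bag has size at most 2, so the width is 2 − 1 = 1 and tw(G) ≤ 1. Any graph with an edge has treewidth ≥ 1, and G has the edge 3–2. Hence tw(G) = 1 exactly.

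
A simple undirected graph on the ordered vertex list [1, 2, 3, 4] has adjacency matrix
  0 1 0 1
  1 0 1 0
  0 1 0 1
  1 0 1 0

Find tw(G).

A width-2 tree decomposition is:
Bags: B1 = {1, 3, 4}  B2 = {1, 2, 3}
Tree: B1–B2
Each bag holds 3 vertices, so the decomposition has width 2, which upper-bounds the treewidth. The edges 1–4–3–2–1 form a cycle, so G is not a tree and its treewidth is at least 2. The upper and lower bounds meet at 2, so that is the treewidth.

2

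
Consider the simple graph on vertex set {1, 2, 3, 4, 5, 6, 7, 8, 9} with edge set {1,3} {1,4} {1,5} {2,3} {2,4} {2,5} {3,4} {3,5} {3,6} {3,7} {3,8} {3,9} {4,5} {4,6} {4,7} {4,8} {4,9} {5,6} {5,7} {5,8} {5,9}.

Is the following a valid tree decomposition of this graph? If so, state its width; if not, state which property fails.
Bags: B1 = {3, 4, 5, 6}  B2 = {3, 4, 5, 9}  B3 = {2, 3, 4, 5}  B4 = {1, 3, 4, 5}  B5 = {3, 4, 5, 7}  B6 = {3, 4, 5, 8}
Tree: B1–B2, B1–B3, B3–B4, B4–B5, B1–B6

Every vertex of G appears in some bag (union = {1, 2, 3, 4, 5, 6, 7, 8, 9}); every edge is covered by a bag; and for each vertex v the set of bags containing v is connected in the bag tree. The decomposition is therefore valid. The largest bag has 4 vertices, so the width is 3.

Yes; width 3.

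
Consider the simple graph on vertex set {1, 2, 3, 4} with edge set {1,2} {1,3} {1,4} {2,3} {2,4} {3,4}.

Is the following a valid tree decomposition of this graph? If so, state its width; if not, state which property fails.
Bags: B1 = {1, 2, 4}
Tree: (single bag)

A tree decomposition must satisfy three properties: every vertex lies in some bag; for every edge, both endpoints lie together in some bag; and for every vertex, the bags containing it form a connected subtree. Here vertex 3 appears in no bag, so the decomposition is invalid.

No — vertex 3 appears in no bag.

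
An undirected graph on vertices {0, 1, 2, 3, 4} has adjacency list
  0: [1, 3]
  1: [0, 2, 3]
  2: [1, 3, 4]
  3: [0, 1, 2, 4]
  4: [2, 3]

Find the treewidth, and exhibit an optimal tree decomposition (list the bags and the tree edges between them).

Treewidth 2.
One optimal decomposition is:
Bags: B1 = {0, 1, 3}  B2 = {1, 2, 3}  B3 = {2, 3, 4}
Tree: B1–B2, B2–B3

The largest bag has 3 vertices, giving width 2; this decomposition certifies tw(G) ≤ 2. On the other hand G contains the 3-clique {0, 1, 3}. A clique must lie in a single bag of any decomposition, so no decomposition can have width below 2. Hence tw(G) = 2 exactly.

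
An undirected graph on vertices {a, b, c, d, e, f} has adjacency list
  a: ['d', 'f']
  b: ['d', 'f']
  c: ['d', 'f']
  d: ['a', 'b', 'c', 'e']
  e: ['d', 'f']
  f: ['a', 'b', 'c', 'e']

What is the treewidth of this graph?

2

A width-2 tree decomposition is:
Bags: B1 = {c, d, f}  B2 = {a, d, f}  B3 = {b, d, f}  B4 = {d, e, f}
Tree: B1–B2, B2–B3, B3–B4
Each bag holds 3 vertices, so the decomposition has width 2, which upper-bounds the treewidth. Since c–d–a–f–c is a cycle in G, G is not acyclic. Forests are exactly the graphs of treewidth ≤ 1, so tw(G) ≥ 2. Hence tw(G) = 2 exactly.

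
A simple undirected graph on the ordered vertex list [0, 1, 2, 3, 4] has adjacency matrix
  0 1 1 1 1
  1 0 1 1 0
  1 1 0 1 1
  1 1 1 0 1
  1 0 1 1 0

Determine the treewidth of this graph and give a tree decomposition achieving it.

Every bag has size at most 4, so the width is 4 − 1 = 3 and tw(G) ≤ 3. For the lower bound, the 4 vertices {0, 1, 2, 3} are pairwise adjacent, and any tree decomposition puts a clique entirely inside one bag — forcing width ≥ 3. Hence tw(G) = 3 exactly.

Treewidth 3.
One such decomposition:
Bags: B1 = {0, 2, 3, 4}  B2 = {0, 1, 2, 3}
Tree: B1–B2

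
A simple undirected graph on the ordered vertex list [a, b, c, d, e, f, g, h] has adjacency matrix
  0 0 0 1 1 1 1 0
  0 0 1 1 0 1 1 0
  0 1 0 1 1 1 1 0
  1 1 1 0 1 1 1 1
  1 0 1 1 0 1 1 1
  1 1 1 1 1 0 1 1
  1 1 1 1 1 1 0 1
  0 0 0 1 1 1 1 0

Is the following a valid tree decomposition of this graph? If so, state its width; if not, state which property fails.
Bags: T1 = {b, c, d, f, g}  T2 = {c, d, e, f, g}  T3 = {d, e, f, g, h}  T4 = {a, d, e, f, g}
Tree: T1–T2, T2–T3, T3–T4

Yes; width 4.

Checking the three conditions: (i) the bags cover all of {a, b, c, d, e, f, g, h}; (ii) for each edge, some bag contains both endpoints; (iii) the bags containing any fixed vertex form a subtree. All hold, so the decomposition is valid with width 5 − 1 = 4.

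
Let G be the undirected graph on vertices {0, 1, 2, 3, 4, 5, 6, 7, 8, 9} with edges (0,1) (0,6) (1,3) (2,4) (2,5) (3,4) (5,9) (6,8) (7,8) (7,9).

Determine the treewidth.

A width-2 tree decomposition is:
Bags: B1 = {6, 7, 8}  B2 = {0, 6, 7}  B3 = {0, 1, 7}  B4 = {1, 3, 7}  B5 = {3, 4, 7}  B6 = {2, 4, 7}  B7 = {2, 5, 7}  B8 = {5, 7, 9}
Tree: B1–B2, B2–B3, B3–B4, B4–B5, B5–B6, B6–B7, B7–B8
The largest bag has 3 vertices, giving width 2; this decomposition certifies tw(G) ≤ 2. For the lower bound, G contains the cycle 7–8–6–0–1–3–4–2–5–9–7, so G is not a forest; only forests have treewidth ≤ 1, hence tw(G) ≥ 2. The upper and lower bounds meet at 2, so that is the treewidth.

2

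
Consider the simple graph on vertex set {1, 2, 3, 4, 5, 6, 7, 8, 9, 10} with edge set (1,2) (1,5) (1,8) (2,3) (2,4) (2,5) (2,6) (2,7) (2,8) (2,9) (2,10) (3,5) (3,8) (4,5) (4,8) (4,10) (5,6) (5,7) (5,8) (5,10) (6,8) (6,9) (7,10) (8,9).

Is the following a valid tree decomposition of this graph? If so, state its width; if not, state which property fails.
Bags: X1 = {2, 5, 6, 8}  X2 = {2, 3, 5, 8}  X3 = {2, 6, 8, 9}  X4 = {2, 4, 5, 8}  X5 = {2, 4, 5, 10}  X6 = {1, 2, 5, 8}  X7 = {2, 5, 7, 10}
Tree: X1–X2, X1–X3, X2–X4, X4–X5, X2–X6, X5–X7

Yes; width 3.

Every vertex of G appears in some bag (union = {1, 2, 3, 4, 5, 6, 7, 8, 9, 10}); every edge is covered by a bag; and for each vertex v the set of bags containing v is connected in the bag tree. The decomposition is therefore valid. The largest bag has 4 vertices, so the width is 3.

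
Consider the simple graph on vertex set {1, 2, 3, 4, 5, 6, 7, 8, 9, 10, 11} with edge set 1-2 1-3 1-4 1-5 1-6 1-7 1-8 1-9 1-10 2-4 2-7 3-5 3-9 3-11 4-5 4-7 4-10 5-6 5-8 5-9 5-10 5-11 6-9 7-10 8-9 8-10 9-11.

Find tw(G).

3

A width-3 tree decomposition is:
Bags: B1 = {1, 5, 6, 9}  B2 = {1, 5, 8, 9}  B3 = {1, 5, 8, 10}  B4 = {1, 4, 5, 10}  B5 = {1, 4, 7, 10}  B6 = {1, 3, 5, 9}  B7 = {3, 5, 9, 11}  B8 = {1, 2, 4, 7}
Tree: B1–B2, B2–B3, B3–B4, B4–B5, B1–B6, B6–B7, B5–B8
Every bag has size at most 4, so the width is 4 − 1 = 3 and tw(G) ≤ 3. Conversely, {1, 2, 4, 7} is a clique of size 4, and the vertices of any clique must share a bag in every tree decomposition; so some bag has ≥ 4 vertices and tw(G) ≥ 3. Hence tw(G) = 3 exactly.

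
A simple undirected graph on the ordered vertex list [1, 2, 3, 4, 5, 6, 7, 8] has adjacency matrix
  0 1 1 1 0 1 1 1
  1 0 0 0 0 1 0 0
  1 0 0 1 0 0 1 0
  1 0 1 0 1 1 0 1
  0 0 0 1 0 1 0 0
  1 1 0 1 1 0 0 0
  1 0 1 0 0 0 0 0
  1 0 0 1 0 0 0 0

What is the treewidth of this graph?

2

A width-2 tree decomposition is:
Bags: B1 = {1, 4, 6}  B2 = {1, 3, 4}  B3 = {1, 3, 7}  B4 = {4, 5, 6}  B5 = {1, 4, 8}  B6 = {1, 2, 6}
Tree: B1–B2, B2–B3, B1–B4, B1–B5, B1–B6
Each bag holds 3 vertices, so the decomposition has width 2, which upper-bounds the treewidth. On the other hand G contains the 3-clique {1, 2, 6}. A clique must lie in a single bag of any decomposition, so no decomposition can have width below 2. Therefore the treewidth is 2.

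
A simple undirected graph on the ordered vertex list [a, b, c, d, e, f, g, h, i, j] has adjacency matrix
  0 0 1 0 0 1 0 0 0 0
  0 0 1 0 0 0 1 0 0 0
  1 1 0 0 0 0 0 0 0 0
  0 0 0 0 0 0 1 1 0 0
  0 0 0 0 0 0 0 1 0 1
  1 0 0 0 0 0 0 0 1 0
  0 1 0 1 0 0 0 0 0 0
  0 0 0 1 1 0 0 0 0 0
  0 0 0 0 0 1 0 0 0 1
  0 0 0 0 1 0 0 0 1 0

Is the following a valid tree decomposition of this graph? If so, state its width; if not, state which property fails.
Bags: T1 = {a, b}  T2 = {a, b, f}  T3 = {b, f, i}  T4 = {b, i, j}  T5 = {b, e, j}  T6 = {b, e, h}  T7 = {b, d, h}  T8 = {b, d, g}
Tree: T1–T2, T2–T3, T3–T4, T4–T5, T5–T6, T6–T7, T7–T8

No — vertex c appears in no bag.

A tree decomposition must satisfy three properties: every vertex lies in some bag; for every edge, both endpoints lie together in some bag; and for every vertex, the bags containing it form a connected subtree. Here vertex c appears in no bag, so the decomposition is invalid.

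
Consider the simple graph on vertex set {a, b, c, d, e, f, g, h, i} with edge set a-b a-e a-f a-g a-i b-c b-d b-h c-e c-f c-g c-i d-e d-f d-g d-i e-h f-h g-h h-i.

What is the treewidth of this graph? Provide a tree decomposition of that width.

Treewidth 4.
One optimal decomposition is:
Bags: B1 = {a, c, d, f, h}  B2 = {a, b, c, d, h}  B3 = {a, c, d, g, h}  B4 = {a, c, d, e, h}  B5 = {a, c, d, h, i}
Tree: B1–B2, B2–B3, B3–B4, B4–B5

Each bag holds 5 vertices, so the decomposition has width 4, which upper-bounds the treewidth. For the lower bound: the 5 vertex sets {c,f}, {b,h}, {a,g}, {d}, {e} are disjoint, each induces a connected subgraph, and every pair is joined by at least one edge of G. Contracting each set to a single vertex therefore yields K_{5} as a minor, and since treewidth is minor-monotone, tw(G) ≥ tw(K_{5}) = 4. Therefore the treewidth is 4.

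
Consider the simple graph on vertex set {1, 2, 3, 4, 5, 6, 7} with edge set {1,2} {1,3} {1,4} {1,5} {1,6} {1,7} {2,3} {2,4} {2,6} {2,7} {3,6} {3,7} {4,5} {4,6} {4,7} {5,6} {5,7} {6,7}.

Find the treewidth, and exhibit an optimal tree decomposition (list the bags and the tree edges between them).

Treewidth 4.
Bags: B1 = {1, 4, 5, 6, 7}  B2 = {1, 2, 4, 6, 7}  B3 = {1, 2, 3, 6, 7}
Tree: B1–B2, B2–B3

Every bag has size at most 5, so the width is 5 − 1 = 4 and tw(G) ≤ 4. Conversely, {1, 2, 3, 6, 7} is a clique of size 5, and the vertices of any clique must share a bag in every tree decomposition; so some bag has ≥ 5 vertices and tw(G) ≥ 4. Hence tw(G) = 4 exactly.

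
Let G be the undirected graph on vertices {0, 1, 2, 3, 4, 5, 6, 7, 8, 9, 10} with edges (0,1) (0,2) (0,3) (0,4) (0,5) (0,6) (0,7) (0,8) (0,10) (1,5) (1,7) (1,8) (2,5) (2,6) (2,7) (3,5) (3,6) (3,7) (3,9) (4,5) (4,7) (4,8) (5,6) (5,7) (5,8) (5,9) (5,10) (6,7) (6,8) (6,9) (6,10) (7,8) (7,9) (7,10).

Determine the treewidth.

A width-4 tree decomposition is:
Bags: B1 = {0, 3, 5, 6, 7}  B2 = {0, 5, 6, 7, 8}  B3 = {3, 5, 6, 7, 9}  B4 = {0, 5, 6, 7, 10}  B5 = {0, 2, 5, 6, 7}  B6 = {0, 4, 5, 7, 8}  B7 = {0, 1, 5, 7, 8}
Tree: B1–B2, B1–B3, B2–B4, B1–B5, B2–B6, B2–B7
Each bag holds 5 vertices, so the decomposition has width 4, which upper-bounds the treewidth. For the lower bound, the 5 vertices {0, 1, 5, 7, 8} are pairwise adjacent, and any tree decomposition puts a clique entirely inside one bag — forcing width ≥ 4. Combining the bounds, tw(G) = 4.

4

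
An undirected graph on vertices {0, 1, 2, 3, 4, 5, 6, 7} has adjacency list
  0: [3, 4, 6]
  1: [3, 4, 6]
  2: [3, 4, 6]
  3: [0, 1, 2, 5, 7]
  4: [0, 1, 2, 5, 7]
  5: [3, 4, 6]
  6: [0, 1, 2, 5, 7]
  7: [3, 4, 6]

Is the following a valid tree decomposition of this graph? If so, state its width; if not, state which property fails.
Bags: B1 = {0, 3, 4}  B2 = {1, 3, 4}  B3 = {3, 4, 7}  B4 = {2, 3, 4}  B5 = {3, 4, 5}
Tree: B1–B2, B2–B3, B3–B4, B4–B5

No — vertex 6 appears in no bag.

A tree decomposition must satisfy three properties: every vertex lies in some bag; for every edge, both endpoints lie together in some bag; and for every vertex, the bags containing it form a connected subtree. Here vertex 6 appears in no bag, so the decomposition is invalid.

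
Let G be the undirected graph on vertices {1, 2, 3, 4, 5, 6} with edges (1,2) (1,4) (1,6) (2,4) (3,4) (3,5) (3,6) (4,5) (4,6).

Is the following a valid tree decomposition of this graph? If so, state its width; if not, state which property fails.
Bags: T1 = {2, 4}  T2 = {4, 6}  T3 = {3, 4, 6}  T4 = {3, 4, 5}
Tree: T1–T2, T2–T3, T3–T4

A tree decomposition must satisfy three properties: every vertex lies in some bag; for every edge, both endpoints lie together in some bag; and for every vertex, the bags containing it form a connected subtree. Here vertex 1 appears in no bag, so the decomposition is invalid.

No — vertex 1 appears in no bag.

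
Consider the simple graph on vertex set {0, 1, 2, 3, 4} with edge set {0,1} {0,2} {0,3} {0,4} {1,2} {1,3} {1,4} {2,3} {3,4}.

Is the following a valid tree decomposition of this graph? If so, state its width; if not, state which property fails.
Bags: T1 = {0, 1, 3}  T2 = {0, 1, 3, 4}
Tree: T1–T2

A tree decomposition must satisfy three properties: every vertex lies in some bag; for every edge, both endpoints lie together in some bag; and for every vertex, the bags containing it form a connected subtree. Here vertex 2 appears in no bag, so the decomposition is invalid.

No — vertex 2 appears in no bag.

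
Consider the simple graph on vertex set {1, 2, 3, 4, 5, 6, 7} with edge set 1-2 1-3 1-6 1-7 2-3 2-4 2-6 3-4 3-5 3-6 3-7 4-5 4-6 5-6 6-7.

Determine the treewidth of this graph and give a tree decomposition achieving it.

The largest bag has 4 vertices, giving width 3; this decomposition certifies tw(G) ≤ 3. Conversely, {1, 2, 3, 6} is a clique of size 4, and the vertices of any clique must share a bag in every tree decomposition; so some bag has ≥ 4 vertices and tw(G) ≥ 3. Therefore the treewidth is 3.

Treewidth 3.
One optimal decomposition is:
Bags: B1 = {2, 3, 4, 6}  B2 = {3, 4, 5, 6}  B3 = {1, 2, 3, 6}  B4 = {1, 3, 6, 7}
Tree: B1–B2, B1–B3, B3–B4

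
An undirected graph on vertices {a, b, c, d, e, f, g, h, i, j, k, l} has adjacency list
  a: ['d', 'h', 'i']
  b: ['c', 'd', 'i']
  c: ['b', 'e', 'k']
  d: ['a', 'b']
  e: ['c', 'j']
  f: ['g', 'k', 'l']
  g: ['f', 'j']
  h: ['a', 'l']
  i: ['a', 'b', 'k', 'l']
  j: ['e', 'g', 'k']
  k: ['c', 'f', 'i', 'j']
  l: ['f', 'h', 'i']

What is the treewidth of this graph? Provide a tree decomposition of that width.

Treewidth 3.
One such decomposition:
Bags: B1 = {e, f, g, j}  B2 = {e, f, j, k}  B3 = {c, e, f, k}  B4 = {c, f, k, l}  B5 = {c, i, k, l}  B6 = {b, c, i, l}  B7 = {b, h, i, l}  B8 = {a, b, h, i}  B9 = {a, b, d, h}
Tree: B1–B2, B2–B3, B3–B4, B4–B5, B5–B6, B6–B7, B7–B8, B8–B9

The largest bag has 4 vertices, giving width 3; this decomposition certifies tw(G) ≤ 3. For the lower bound: the 4 vertex sets {e,g,j}, {f}, {k}, {b,c,i,l} are disjoint, each induces a connected subgraph, and every pair is joined by at least one edge of G. Contracting each set to a single vertex therefore yields K_{4} as a minor, and since treewidth is minor-monotone, tw(G) ≥ tw(K_{4}) = 3. The upper and lower bounds meet at 3, so that is the treewidth.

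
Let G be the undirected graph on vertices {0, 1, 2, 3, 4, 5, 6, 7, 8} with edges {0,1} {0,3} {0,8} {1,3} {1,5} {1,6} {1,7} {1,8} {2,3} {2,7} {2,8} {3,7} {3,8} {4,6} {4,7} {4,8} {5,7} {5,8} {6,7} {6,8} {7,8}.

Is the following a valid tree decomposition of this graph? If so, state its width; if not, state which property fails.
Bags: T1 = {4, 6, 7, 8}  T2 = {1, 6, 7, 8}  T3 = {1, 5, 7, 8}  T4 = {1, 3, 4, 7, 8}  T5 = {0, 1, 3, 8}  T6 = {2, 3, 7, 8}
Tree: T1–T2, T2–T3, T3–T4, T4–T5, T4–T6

No — bags containing vertex 4 are not connected in the tree.

A tree decomposition must satisfy three properties: every vertex lies in some bag; for every edge, both endpoints lie together in some bag; and for every vertex, the bags containing it form a connected subtree. Here bags containing vertex 4 are not connected in the tree, so the decomposition is invalid.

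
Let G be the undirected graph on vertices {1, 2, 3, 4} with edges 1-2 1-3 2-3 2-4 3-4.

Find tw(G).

A width-2 tree decomposition is:
Bags: B1 = {2, 3, 4}  B2 = {1, 2, 3}
Tree: B1–B2
The largest bag has 3 vertices, giving width 2; this decomposition certifies tw(G) ≤ 2. On the other hand G contains the 3-clique {1, 2, 3}. A clique must lie in a single bag of any decomposition, so no decomposition can have width below 2. Hence tw(G) = 2 exactly.

2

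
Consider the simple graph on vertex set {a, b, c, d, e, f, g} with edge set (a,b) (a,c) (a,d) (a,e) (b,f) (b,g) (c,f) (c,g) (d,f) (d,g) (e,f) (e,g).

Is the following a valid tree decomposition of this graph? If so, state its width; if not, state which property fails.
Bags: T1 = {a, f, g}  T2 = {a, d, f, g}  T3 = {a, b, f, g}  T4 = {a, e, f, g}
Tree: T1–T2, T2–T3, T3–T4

A tree decomposition must satisfy three properties: every vertex lies in some bag; for every edge, both endpoints lie together in some bag; and for every vertex, the bags containing it form a connected subtree. Here vertex c appears in no bag, so the decomposition is invalid.

No — vertex c appears in no bag.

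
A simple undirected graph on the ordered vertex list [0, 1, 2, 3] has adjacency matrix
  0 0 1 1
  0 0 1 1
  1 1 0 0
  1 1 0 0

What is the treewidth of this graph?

A width-2 tree decomposition is:
Bags: B1 = {0, 2, 3}  B2 = {1, 2, 3}
Tree: B1–B2
Every bag has size at most 3, so the width is 3 − 1 = 2 and tw(G) ≤ 2. The edges 3–0–2–1–3 form a cycle, so G is not a tree and its treewidth is at least 2. Combining the bounds, tw(G) = 2.

2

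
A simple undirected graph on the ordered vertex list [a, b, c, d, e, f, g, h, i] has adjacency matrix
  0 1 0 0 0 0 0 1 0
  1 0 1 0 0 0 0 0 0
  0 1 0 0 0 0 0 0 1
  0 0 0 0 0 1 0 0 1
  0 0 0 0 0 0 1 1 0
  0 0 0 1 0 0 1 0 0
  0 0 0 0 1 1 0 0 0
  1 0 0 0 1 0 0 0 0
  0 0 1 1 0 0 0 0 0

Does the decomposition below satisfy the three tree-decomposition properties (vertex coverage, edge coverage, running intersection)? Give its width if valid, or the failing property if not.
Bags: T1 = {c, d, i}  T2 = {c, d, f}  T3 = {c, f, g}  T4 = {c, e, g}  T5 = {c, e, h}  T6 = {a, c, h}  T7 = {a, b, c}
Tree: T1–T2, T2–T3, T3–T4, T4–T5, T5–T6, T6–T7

Yes; width 2.

Checking the three conditions: (i) the bags cover all of {a, b, c, d, e, f, g, h, i}; (ii) for each edge, some bag contains both endpoints; (iii) the bags containing any fixed vertex form a subtree. All hold, so the decomposition is valid with width 3 − 1 = 2.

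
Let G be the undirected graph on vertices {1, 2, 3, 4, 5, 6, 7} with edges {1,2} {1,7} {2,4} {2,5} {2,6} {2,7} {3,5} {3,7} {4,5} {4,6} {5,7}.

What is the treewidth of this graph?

A width-2 tree decomposition is:
Bags: B1 = {2, 5, 7}  B2 = {2, 4, 5}  B3 = {2, 4, 6}  B4 = {1, 2, 7}  B5 = {3, 5, 7}
Tree: B1–B2, B2–B3, B1–B4, B1–B5
Every bag has size at most 3, so the width is 3 − 1 = 2 and tw(G) ≤ 2. Conversely, {1, 2, 7} is a clique of size 3, and the vertices of any clique must share a bag in every tree decomposition; so some bag has ≥ 3 vertices and tw(G) ≥ 2. Hence tw(G) = 2 exactly.

2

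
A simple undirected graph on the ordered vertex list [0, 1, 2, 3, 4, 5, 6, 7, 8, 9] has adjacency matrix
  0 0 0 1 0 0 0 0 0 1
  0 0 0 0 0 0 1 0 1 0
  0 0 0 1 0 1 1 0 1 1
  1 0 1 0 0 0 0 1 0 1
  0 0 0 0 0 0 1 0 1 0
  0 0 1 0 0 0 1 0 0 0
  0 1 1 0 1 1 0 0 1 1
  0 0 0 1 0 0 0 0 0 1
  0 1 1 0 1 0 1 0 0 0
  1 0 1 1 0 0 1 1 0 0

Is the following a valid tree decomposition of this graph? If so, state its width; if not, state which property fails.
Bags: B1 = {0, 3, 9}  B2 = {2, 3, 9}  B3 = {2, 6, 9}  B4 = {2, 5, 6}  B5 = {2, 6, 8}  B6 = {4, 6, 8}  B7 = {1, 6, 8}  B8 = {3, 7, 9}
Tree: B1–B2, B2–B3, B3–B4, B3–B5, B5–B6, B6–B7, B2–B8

Yes; width 2.

Checking the three conditions: (i) the bags cover all of {0, 1, 2, 3, 4, 5, 6, 7, 8, 9}; (ii) for each edge, some bag contains both endpoints; (iii) the bags containing any fixed vertex form a subtree. All hold, so the decomposition is valid with width 3 − 1 = 2.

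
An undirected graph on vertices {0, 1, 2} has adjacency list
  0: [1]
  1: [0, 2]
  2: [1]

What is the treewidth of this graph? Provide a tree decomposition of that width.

Every bag has size at most 2, so the width is 2 − 1 = 1 and tw(G) ≤ 1. G has an edge, so its treewidth is at least 1. Hence tw(G) = 1 exactly.

Treewidth 1.
Bags: B1 = {0, 1}  B2 = {1, 2}
Tree: B1–B2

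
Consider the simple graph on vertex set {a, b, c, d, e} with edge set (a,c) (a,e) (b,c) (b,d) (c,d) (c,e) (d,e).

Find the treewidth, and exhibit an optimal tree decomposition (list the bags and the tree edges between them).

Treewidth 2.
Bags: B1 = {b, c, d}  B2 = {c, d, e}  B3 = {a, c, e}
Tree: B1–B2, B2–B3

Each bag holds 3 vertices, so the decomposition has width 2, which upper-bounds the treewidth. For the lower bound, the 3 vertices {c, d, e} are pairwise adjacent, and any tree decomposition puts a clique entirely inside one bag — forcing width ≥ 2. Therefore the treewidth is 2.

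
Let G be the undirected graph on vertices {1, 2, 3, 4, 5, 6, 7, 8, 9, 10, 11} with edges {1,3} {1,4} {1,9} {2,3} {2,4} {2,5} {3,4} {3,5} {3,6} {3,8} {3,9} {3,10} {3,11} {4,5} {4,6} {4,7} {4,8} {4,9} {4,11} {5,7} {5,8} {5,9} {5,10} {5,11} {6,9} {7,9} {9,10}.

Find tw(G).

3

A width-3 tree decomposition is:
Bags: B1 = {3, 4, 5, 9}  B2 = {1, 3, 4, 9}  B3 = {2, 3, 4, 5}  B4 = {3, 4, 6, 9}  B5 = {4, 5, 7, 9}  B6 = {3, 4, 5, 11}  B7 = {3, 4, 5, 8}  B8 = {3, 5, 9, 10}
Tree: B1–B2, B1–B3, B1–B4, B1–B5, B3–B6, B3–B7, B1–B8
Each bag holds 4 vertices, so the decomposition has width 3, which upper-bounds the treewidth. Conversely, {3, 5, 9, 10} is a clique of size 4, and the vertices of any clique must share a bag in every tree decomposition; so some bag has ≥ 4 vertices and tw(G) ≥ 3. Combining the bounds, tw(G) = 3.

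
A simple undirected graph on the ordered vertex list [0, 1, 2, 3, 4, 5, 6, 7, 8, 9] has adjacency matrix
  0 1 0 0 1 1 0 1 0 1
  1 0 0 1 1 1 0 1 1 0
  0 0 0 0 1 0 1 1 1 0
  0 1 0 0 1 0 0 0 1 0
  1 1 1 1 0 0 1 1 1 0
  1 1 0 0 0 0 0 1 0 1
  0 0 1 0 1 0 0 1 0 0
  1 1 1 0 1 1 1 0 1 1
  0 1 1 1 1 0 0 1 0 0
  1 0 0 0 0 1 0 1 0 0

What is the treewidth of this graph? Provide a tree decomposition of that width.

Treewidth 3.
Bags: B1 = {1, 4, 7, 8}  B2 = {2, 4, 7, 8}  B3 = {2, 4, 6, 7}  B4 = {0, 1, 4, 7}  B5 = {0, 1, 5, 7}  B6 = {1, 3, 4, 8}  B7 = {0, 5, 7, 9}
Tree: B1–B2, B2–B3, B1–B4, B4–B5, B1–B6, B5–B7

Every bag has size at most 4, so the width is 4 − 1 = 3 and tw(G) ≤ 3. For the lower bound, the 4 vertices {1, 3, 4, 8} are pairwise adjacent, and any tree decomposition puts a clique entirely inside one bag — forcing width ≥ 3. Therefore the treewidth is 3.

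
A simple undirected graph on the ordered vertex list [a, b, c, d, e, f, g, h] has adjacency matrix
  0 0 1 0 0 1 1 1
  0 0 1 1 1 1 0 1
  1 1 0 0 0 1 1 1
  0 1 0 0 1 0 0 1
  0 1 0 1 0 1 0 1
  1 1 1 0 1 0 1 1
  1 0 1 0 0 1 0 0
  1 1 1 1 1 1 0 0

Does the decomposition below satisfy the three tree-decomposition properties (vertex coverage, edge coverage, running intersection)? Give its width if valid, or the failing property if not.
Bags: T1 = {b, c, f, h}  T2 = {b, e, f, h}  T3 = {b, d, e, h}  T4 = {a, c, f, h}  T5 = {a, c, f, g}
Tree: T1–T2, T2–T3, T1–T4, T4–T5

Yes; width 3.

Every vertex of G appears in some bag (union = {a, b, c, d, e, f, g, h}); every edge is covered by a bag; and for each vertex v the set of bags containing v is connected in the bag tree. The decomposition is therefore valid. The largest bag has 4 vertices, so the width is 3.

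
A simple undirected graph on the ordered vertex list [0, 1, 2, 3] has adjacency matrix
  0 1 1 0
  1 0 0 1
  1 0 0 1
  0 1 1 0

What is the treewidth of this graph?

A width-2 tree decomposition is:
Bags: B1 = {1, 2, 3}  B2 = {0, 1, 2}
Tree: B1–B2
The largest bag has 3 vertices, giving width 2; this decomposition certifies tw(G) ≤ 2. Since 1–3–2–0–1 is a cycle in G, G is not acyclic. Forests are exactly the graphs of treewidth ≤ 1, so tw(G) ≥ 2. Therefore the treewidth is 2.

2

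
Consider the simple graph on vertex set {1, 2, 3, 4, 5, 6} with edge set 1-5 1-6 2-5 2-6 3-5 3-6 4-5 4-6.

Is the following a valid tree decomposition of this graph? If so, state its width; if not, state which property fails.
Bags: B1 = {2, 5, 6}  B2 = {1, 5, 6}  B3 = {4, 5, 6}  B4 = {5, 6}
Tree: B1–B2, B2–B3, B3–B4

A tree decomposition must satisfy three properties: every vertex lies in some bag; for every edge, both endpoints lie together in some bag; and for every vertex, the bags containing it form a connected subtree. Here vertex 3 appears in no bag, so the decomposition is invalid.

No — vertex 3 appears in no bag.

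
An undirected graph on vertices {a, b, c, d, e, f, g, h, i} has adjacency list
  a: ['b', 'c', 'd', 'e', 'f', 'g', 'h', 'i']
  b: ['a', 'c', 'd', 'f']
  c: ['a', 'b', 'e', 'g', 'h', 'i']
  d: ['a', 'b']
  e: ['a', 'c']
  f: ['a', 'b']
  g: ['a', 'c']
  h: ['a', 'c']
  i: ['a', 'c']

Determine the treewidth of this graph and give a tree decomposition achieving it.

Treewidth 2.
Bags: B1 = {a, b, c}  B2 = {a, c, g}  B3 = {a, c, e}  B4 = {a, c, h}  B5 = {a, c, i}  B6 = {a, b, d}  B7 = {a, b, f}
Tree: B1–B2, B2–B3, B3–B4, B1–B5, B1–B6, B1–B7

Every bag has size at most 3, so the width is 3 − 1 = 2 and tw(G) ≤ 2. On the other hand G contains the 3-clique {a, b, d}. A clique must lie in a single bag of any decomposition, so no decomposition can have width below 2. The upper and lower bounds meet at 2, so that is the treewidth.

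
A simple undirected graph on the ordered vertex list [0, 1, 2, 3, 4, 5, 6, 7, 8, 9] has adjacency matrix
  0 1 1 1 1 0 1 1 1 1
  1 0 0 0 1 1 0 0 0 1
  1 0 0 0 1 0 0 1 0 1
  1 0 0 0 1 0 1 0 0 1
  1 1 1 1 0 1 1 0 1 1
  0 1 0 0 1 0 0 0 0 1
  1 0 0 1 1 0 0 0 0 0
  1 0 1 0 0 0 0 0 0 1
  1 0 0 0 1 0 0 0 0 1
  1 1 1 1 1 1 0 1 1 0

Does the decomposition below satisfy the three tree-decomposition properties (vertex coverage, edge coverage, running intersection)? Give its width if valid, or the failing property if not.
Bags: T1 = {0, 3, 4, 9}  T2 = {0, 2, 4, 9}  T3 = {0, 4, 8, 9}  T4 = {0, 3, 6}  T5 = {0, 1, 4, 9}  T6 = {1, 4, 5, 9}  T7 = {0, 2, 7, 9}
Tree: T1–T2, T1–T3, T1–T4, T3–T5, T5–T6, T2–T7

No — edge (4,6) lies in no bag.

A tree decomposition must satisfy three properties: every vertex lies in some bag; for every edge, both endpoints lie together in some bag; and for every vertex, the bags containing it form a connected subtree. Here edge (4,6) lies in no bag, so the decomposition is invalid.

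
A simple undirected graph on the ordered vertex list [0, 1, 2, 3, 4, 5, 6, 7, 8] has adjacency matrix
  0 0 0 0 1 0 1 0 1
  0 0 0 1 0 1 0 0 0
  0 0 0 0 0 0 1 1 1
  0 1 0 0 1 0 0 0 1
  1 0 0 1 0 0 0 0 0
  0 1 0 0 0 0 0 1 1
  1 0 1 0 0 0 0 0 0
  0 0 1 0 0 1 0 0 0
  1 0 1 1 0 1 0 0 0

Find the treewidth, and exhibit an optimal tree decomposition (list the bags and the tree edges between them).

The largest bag has 4 vertices, giving width 3; this decomposition certifies tw(G) ≤ 3. For the lower bound: the 4 vertex sets {2,6,7}, {5}, {8}, {0,1,3,4} are disjoint, each induces a connected subgraph, and every pair is joined by at least one edge of G. Contracting each set to a single vertex therefore yields K_{4} as a minor, and since treewidth is minor-monotone, tw(G) ≥ tw(K_{4}) = 3. Combining the bounds, tw(G) = 3.

Treewidth 3.
One such decomposition:
Bags: B1 = {2, 5, 6, 7}  B2 = {2, 5, 6, 8}  B3 = {0, 5, 6, 8}  B4 = {0, 1, 5, 8}  B5 = {0, 1, 3, 8}  B6 = {0, 1, 3, 4}
Tree: B1–B2, B2–B3, B3–B4, B4–B5, B5–B6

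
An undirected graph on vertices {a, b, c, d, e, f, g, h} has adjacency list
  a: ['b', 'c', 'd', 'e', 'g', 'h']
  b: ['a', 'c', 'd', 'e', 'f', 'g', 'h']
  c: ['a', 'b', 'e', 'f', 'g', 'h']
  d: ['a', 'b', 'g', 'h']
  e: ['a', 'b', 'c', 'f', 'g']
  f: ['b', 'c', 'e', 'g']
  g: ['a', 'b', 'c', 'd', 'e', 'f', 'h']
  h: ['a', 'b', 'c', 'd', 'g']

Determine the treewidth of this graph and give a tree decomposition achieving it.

Treewidth 4.
One such decomposition:
Bags: B1 = {a, b, d, g, h}  B2 = {a, b, c, g, h}  B3 = {a, b, c, e, g}  B4 = {b, c, e, f, g}
Tree: B1–B2, B2–B3, B3–B4

Each bag holds 5 vertices, so the decomposition has width 4, which upper-bounds the treewidth. On the other hand G contains the 5-clique {a, b, d, g, h}. A clique must lie in a single bag of any decomposition, so no decomposition can have width below 4. The upper and lower bounds meet at 4, so that is the treewidth.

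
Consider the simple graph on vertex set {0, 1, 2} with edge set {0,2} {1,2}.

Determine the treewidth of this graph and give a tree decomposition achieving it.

The largest bag has 2 vertices, giving width 1; this decomposition certifies tw(G) ≤ 1. G has an edge, so its treewidth is at least 1. Hence tw(G) = 1 exactly.

Treewidth 1.
One optimal decomposition is:
Bags: B1 = {1, 2}  B2 = {0, 2}
Tree: B1–B2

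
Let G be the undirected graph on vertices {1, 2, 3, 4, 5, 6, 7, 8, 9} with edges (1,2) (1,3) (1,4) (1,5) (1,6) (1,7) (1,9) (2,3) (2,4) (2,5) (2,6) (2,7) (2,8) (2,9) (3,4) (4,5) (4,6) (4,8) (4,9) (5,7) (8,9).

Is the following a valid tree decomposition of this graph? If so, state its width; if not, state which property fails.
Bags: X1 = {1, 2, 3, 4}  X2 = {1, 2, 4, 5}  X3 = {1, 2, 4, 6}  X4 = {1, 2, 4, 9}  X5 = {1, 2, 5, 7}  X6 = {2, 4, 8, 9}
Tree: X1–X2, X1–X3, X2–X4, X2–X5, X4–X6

Yes; width 3.

Every vertex of G appears in some bag (union = {1, 2, 3, 4, 5, 6, 7, 8, 9}); every edge is covered by a bag; and for each vertex v the set of bags containing v is connected in the bag tree. The decomposition is therefore valid. The largest bag has 4 vertices, so the width is 3.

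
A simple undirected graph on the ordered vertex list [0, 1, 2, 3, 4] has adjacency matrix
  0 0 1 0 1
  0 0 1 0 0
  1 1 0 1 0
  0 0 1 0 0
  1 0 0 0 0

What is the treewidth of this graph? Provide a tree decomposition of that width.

Treewidth 1.
One optimal decomposition is:
Bags: B1 = {1, 2}  B2 = {2, 3}  B3 = {0, 2}  B4 = {0, 4}
Tree: B1–B2, B1–B3, B3–B4

Every bag has size at most 2, so the width is 2 − 1 = 1 and tw(G) ≤ 1. G has an edge, so its treewidth is at least 1. The upper and lower bounds meet at 1, so that is the treewidth.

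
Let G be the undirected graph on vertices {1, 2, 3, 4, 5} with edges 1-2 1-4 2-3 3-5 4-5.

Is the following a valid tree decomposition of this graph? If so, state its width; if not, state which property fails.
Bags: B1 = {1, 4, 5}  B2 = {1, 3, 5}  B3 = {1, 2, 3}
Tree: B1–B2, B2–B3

Yes; width 2.

Every vertex of G appears in some bag (union = {1, 2, 3, 4, 5}); every edge is covered by a bag; and for each vertex v the set of bags containing v is connected in the bag tree. The decomposition is therefore valid. The largest bag has 3 vertices, so the width is 2.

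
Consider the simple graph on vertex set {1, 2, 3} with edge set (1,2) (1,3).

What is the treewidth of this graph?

A width-1 tree decomposition is:
Bags: B1 = {1, 3}  B2 = {1, 2}
Tree: B1–B2
Every bag has size at most 2, so the width is 2 − 1 = 1 and tw(G) ≤ 1. Since G has at least one edge (e.g. 3–1), it is not an edgeless graph, so tw(G) ≥ 1. Combining the bounds, tw(G) = 1.

1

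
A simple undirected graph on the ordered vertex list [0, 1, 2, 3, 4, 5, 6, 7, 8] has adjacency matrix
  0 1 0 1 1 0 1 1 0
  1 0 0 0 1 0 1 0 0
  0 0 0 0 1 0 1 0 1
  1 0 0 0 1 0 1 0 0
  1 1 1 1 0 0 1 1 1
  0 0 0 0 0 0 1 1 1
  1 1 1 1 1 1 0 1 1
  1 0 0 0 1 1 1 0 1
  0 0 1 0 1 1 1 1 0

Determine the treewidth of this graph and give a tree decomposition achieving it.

Every bag has size at most 4, so the width is 4 − 1 = 3 and tw(G) ≤ 3. For the lower bound, the 4 vertices {0, 1, 4, 6} are pairwise adjacent, and any tree decomposition puts a clique entirely inside one bag — forcing width ≥ 3. Combining the bounds, tw(G) = 3.

Treewidth 3.
Bags: B1 = {2, 4, 6, 8}  B2 = {4, 6, 7, 8}  B3 = {0, 4, 6, 7}  B4 = {5, 6, 7, 8}  B5 = {0, 1, 4, 6}  B6 = {0, 3, 4, 6}
Tree: B1–B2, B2–B3, B2–B4, B3–B5, B3–B6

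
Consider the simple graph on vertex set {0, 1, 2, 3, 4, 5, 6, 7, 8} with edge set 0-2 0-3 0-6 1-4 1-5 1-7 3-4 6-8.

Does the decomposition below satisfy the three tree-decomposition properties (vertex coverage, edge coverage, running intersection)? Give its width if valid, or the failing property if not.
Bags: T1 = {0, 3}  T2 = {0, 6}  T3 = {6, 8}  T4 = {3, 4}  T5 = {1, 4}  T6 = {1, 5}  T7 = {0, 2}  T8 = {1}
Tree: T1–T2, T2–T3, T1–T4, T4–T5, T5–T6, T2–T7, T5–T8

No — vertex 7 appears in no bag.

A tree decomposition must satisfy three properties: every vertex lies in some bag; for every edge, both endpoints lie together in some bag; and for every vertex, the bags containing it form a connected subtree. Here vertex 7 appears in no bag, so the decomposition is invalid.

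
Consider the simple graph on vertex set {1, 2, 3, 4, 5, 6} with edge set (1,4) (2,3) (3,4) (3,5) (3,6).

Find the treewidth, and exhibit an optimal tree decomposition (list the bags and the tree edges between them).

The largest bag has 2 vertices, giving width 1; this decomposition certifies tw(G) ≤ 1. Since G has at least one edge (e.g. 5–3), it is not an edgeless graph, so tw(G) ≥ 1. Hence tw(G) = 1 exactly.

Treewidth 1.
Bags: B1 = {3, 5}  B2 = {2, 3}  B3 = {3, 4}  B4 = {3, 6}  B5 = {1, 4}
Tree: B1–B2, B1–B3, B1–B4, B3–B5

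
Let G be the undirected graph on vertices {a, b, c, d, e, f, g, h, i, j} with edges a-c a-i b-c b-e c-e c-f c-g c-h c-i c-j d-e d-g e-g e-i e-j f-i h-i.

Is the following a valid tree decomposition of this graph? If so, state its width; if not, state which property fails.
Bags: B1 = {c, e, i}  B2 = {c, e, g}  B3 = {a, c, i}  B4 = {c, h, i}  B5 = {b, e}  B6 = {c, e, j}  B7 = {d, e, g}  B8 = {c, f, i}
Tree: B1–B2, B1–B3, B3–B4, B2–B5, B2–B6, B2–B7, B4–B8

A tree decomposition must satisfy three properties: every vertex lies in some bag; for every edge, both endpoints lie together in some bag; and for every vertex, the bags containing it form a connected subtree. Here edge (c,b) lies in no bag, so the decomposition is invalid.

No — edge (c,b) lies in no bag.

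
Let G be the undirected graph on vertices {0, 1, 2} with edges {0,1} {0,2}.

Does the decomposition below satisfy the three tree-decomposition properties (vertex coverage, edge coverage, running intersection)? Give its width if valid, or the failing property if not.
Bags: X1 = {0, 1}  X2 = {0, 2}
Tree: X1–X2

Checking the three conditions: (i) the bags cover all of {0, 1, 2}; (ii) for each edge, some bag contains both endpoints; (iii) the bags containing any fixed vertex form a subtree. All hold, so the decomposition is valid with width 2 − 1 = 1.

Yes; width 1.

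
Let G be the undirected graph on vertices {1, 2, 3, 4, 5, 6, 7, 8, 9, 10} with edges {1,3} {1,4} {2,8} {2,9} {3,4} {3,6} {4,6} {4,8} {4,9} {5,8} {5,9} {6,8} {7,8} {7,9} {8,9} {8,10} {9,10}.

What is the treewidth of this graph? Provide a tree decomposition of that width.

Treewidth 2.
One such decomposition:
Bags: B1 = {4, 8, 9}  B2 = {5, 8, 9}  B3 = {8, 9, 10}  B4 = {4, 6, 8}  B5 = {3, 4, 6}  B6 = {2, 8, 9}  B7 = {1, 3, 4}  B8 = {7, 8, 9}
Tree: B1–B2, B1–B3, B1–B4, B4–B5, B2–B6, B5–B7, B6–B8

The largest bag has 3 vertices, giving width 2; this decomposition certifies tw(G) ≤ 2. On the other hand G contains the 3-clique {2, 8, 9}. A clique must lie in a single bag of any decomposition, so no decomposition can have width below 2. Hence tw(G) = 2 exactly.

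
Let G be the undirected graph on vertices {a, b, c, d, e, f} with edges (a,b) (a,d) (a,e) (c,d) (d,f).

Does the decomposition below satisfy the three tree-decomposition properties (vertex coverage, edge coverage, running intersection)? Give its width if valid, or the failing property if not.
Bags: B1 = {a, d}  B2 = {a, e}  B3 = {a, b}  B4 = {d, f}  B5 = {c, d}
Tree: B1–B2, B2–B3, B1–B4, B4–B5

Vertex coverage: the bags together contain {a, b, c, d, e, f}, the full vertex set. Edge coverage: each edge of G has both endpoints in at least one bag. Running intersection: for every vertex, the bags containing it form a connected subtree. All three properties hold, so this is a valid tree decomposition of width max|bag| − 1 = 1, and hence tw(G) ≤ 1.

Yes; width 1.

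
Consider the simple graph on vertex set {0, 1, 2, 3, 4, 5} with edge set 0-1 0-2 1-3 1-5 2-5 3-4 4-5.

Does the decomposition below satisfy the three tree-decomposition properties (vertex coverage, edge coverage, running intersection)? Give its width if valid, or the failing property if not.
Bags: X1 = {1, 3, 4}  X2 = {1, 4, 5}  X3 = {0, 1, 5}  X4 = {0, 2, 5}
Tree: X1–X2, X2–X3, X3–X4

Checking the three conditions: (i) the bags cover all of {0, 1, 2, 3, 4, 5}; (ii) for each edge, some bag contains both endpoints; (iii) the bags containing any fixed vertex form a subtree. All hold, so the decomposition is valid with width 3 − 1 = 2.

Yes; width 2.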